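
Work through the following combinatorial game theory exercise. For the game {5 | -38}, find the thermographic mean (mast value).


Game = {5 | -38}, a switch {a | b} with numbers a > b.
Its thermograph has left wall a - t and right wall b + t, which meet at t = (a - b)/2, where both equal (a + b)/2. So the mast (mean value) is at (a + b)/2.
Mean = (5 + (-38))/2 = -33/2 = -33/2

-33/2


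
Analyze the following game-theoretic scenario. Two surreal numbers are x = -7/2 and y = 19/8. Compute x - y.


x = -7/2, y = 19/8
Converting to common denominator: 8
x = -28/8, y = 19/8
x - y = -7/2 - 19/8 = -47/8

-47/8


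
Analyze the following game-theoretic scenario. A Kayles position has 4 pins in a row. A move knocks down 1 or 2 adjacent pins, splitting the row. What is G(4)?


Kayles: a move removes 1 or 2 adjacent pins from a contiguous row.
Removing pins from a row of k leaves two independent rows (a, b) with a + b = k - 1 (one pin) or a + b = k - 2 (two pins); an end removal gives a = 0.
By Sprague-Grundy, G(k) = mex{ G(a) XOR G(b) } over all these splits. G(0) = 0.
G(1): splits (0,0):0^0=0 -> mex({0}) = 1
G(2): splits (0,1):0^1=1 (0,0):0^0=0 -> mex({0, 1}) = 2
G(3): splits (0,2):0^2=2 (1,1):1^1=0 (0,1):0^1=1 -> mex({0, 1, 2}) = 3
G(4): splits (0,3):0^3=3 (1,2):1^2=3 (0,2):0^2=2 (1,1):1^1=0 -> mex({0, 2, 3}) = 1
Therefore G(4) = 1.

1


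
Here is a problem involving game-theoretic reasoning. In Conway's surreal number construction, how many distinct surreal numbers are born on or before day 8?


Day 0: {|} = 0 is born. Count = 1.
Day n: the number of surreal numbers born by day n is 2^(n+1) - 1.
By day 0: 2^1 - 1 = 1
By day 1: 2^2 - 1 = 3
By day 2: 2^3 - 1 = 7
By day 3: 2^4 - 1 = 15
By day 4: 2^5 - 1 = 31
By day 5: 2^6 - 1 = 63
By day 6: 2^7 - 1 = 127
By day 7: 2^8 - 1 = 255
By day 8: 2^9 - 1 = 511
By day 8: 511 surreal numbers.

511


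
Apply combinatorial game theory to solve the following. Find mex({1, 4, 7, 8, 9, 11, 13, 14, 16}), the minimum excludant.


Set = {1, 4, 7, 8, 9, 11, 13, 14, 16}
0 is NOT in the set. This is the mex.
mex = 0

0


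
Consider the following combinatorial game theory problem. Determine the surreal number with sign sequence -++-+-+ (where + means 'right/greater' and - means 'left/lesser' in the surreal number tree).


Sign expansion: -++-+-+
Rule: track bounds (lo, hi), initially (-inf, +inf). On '+', the current value becomes lo and we move to the simplest number in (value, hi): value + 1 if hi = +inf, otherwise the midpoint (value + hi)/2. On '-', the current value becomes hi and we move to value - 1 if lo = -inf, otherwise the midpoint (lo + value)/2.
Start at 0.
Step 1: sign = -, move left. Bounds: (-inf, 0). Value = -1
Step 2: sign = +, move right. Bounds: (-1, 0). Value = -1/2
Step 3: sign = +, move right. Bounds: (-1/2, 0). Value = -1/4
Step 4: sign = -, move left. Bounds: (-1/2, -1/4). Value = -3/8
Step 5: sign = +, move right. Bounds: (-3/8, -1/4). Value = -5/16
Step 6: sign = -, move left. Bounds: (-3/8, -5/16). Value = -11/32
Step 7: sign = +, move right. Bounds: (-11/32, -5/16). Value = -21/64
The surreal number with sign expansion -++-+-+ is -21/64.

-21/64


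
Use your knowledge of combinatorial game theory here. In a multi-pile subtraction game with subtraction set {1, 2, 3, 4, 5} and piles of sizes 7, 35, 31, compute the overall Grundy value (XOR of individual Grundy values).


Subtraction set: {1, 2, 3, 4, 5}
For this subtraction set, G(n) = n mod 6 (period = max + 1 = 6).
Pile 1 (size 7): G(7) = 7 mod 6 = 1
Pile 2 (size 35): G(35) = 35 mod 6 = 5
Pile 3 (size 31): G(31) = 31 mod 6 = 1
Total Grundy value = XOR of all: 1 XOR 5 XOR 1 = 5

5


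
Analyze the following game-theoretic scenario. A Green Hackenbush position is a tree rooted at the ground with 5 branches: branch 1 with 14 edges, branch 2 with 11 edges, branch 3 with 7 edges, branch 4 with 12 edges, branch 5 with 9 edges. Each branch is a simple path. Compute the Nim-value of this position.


The tree has 5 branches from the ground vertex.
In Green Hackenbush, the Nim-value of a simple path of length k is k.
Branch 1: length 14, Nim-value = 14
Branch 2: length 11, Nim-value = 11
Branch 3: length 7, Nim-value = 7
Branch 4: length 12, Nim-value = 12
Branch 5: length 9, Nim-value = 9
Total Nim-value = XOR of all branch values:
0 XOR 14 = 14
14 XOR 11 = 5
5 XOR 7 = 2
2 XOR 12 = 14
14 XOR 9 = 7
Nim-value of the tree = 7

7


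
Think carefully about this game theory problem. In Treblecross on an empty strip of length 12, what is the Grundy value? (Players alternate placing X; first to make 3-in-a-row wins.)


Treblecross: place X on empty cells; 3-in-a-row wins.
Playing within two cells of an existing X lets the opponent win at once, so sensible play treats the cells i-2..i+2 around each X as dead. The player left with no safe cell loses, so this is a normal-play take-away game on strips of safe cells.
Placing X at cell i (0-indexed) of a strip of k safe cells leaves independent strips of sizes max(0, i-2) and max(0, k-i-3). Hence G(k) = mex{ G(max(0,i-2)) XOR G(max(0,k-i-3)) : 0 <= i < k }, with G(0) = 0.
G(1): splits (0,0):0^0=0 -> mex({0}) = 1
G(2): splits (0,0):0^0=0 -> mex({0}) = 1
G(3): splits (0,0):0^0=0 -> mex({0}) = 1
G(4): splits (0,1):0^1=1 (0,0):0^0=0 -> mex({0, 1}) = 2
G(5): splits (0,2):0^1=1 (0,1):0^1=1 (0,0):0^0=0 -> mex({0, 1}) = 2
G(6) = mex({1}) = 0
G(7) = mex({0, 1, 2}) = 3
G(8) = mex({0, 1, 2}) = 3
G(9) = mex({0, 2}) = 1
G(10) = mex({0, 2, 3}) = 1
G(11) = mex({0, 3}) = 1
G(12) = mex({1, 3}) = 0
Therefore G(12) = 0.

0


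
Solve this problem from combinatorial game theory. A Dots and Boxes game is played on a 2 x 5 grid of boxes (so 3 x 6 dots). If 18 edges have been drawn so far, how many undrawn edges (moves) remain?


Grid: 2 x 5 boxes, i.e. 3 rows and 6 columns of dots.
Horizontal edges: (rows + 1) * cols = 3 * 5 = 15
Vertical edges: rows * (cols + 1) = 2 * 6 = 12
Total edges: 15 + 12 = 27
Edges drawn: 18
Remaining: 27 - 18 = 9

9


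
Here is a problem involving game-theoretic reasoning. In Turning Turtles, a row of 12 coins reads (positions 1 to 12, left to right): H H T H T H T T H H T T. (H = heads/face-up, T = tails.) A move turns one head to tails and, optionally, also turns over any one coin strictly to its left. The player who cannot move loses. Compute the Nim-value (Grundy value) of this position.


Coins: H H T H T H T T H H T T
Key fact: a single head at position k behaves exactly like a Nim heap of size k (turning it to T and optionally flipping a coin at j < k corresponds to moving the heap from k to j, or to 0), and heads combine as a disjunctive sum (two heads at the same place would cancel, matching j XOR j = 0). So the Nim-value is the XOR of the 1-indexed positions of the heads.
Face-up positions (1-indexed): [1, 2, 4, 6, 9, 10]
XOR 0 with 1: 0 XOR 1 = 1
XOR 1 with 2: 1 XOR 2 = 3
XOR 3 with 4: 3 XOR 4 = 7
XOR 7 with 6: 7 XOR 6 = 1
XOR 1 with 9: 1 XOR 9 = 8
XOR 8 with 10: 8 XOR 10 = 2
Nim-value = 2

2


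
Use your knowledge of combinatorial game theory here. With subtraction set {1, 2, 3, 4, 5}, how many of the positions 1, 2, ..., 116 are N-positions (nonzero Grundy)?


Subtraction set S = {1, 2, 3, 4, 5}, so G(n) = n mod 6.
G(n) = 0 when n is a multiple of 6.
Multiples of 6 in [1, 116]: 19
N-positions (nonzero Grundy) = 116 - 19 = 97

97


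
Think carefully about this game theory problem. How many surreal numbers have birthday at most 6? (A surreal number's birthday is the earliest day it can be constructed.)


Day 0: {|} = 0 is born. Count = 1.
Day n: the number of surreal numbers born by day n is 2^(n+1) - 1.
By day 0: 2^1 - 1 = 1
By day 1: 2^2 - 1 = 3
By day 2: 2^3 - 1 = 7
By day 3: 2^4 - 1 = 15
By day 4: 2^5 - 1 = 31
By day 5: 2^6 - 1 = 63
By day 6: 2^7 - 1 = 127
By day 6: 127 surreal numbers.

127


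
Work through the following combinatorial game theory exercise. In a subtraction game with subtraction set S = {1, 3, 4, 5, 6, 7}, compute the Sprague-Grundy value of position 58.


The subtraction set is S = {1, 3, 4, 5, 6, 7}.
G(k) = mex{ G(k - s) : s in S, s <= k }. We compute iteratively: G(0) = 0.
G(1) = mex({0}) = 1
G(2) = mex({1}) = 0
G(3) = mex({0}) = 1
G(4) = mex({0, 1}) = 2
G(5) = mex({0, 1, 2}) = 3
G(6) = mex({0, 1, 3}) = 2
G(7) = mex({0, 1, 2}) = 3
G(8) = mex({0, 1, 2, 3}) = 4
G(9) = mex({0, 1, 2, 3, 4}) = 5
G(10) = mex({1, 2, 3, 5}) = 0
G(11) = mex({0, 2, 3, 4}) = 1
G(12) = mex({1, 2, 3, 4, 5}) = 0
G(13) = mex({0, 2, 3, 4, 5}) = 1
G(14) = mex({0, 1, 3, 4, 5}) = 2
G(15) = mex({0, 1, 2, 4, 5}) = 3
G(16) = mex({0, 1, 3, 5}) = 2
Observe that G(10)..G(16) = 0, 1, 0, 1, 2, 3, 2 repeats G(0)..G(6) = 0, 1, 0, 1, 2, 3, 2.
For k >= max(S) = 7, G(k) is determined by the previous 7 values G(k-7)..G(k-1); a window of 7 consecutive values has recurred shifted by 10, so by induction G(k + 10) = G(k) for all k >= 0: the sequence is periodic from the start with period 10.
One period: G(0..9) = 0, 1, 0, 1, 2, 3, 2, 3, 4, 5.
58 mod 10 = 8, so G(58) = G(8) = 4.

4


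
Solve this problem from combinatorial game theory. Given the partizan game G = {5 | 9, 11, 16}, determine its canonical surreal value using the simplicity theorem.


Left options: {5}, max = 5
Right options: {9, 11, 16}, min = 9
All options are numbers and max(Left) < min(Right), so by the simplicity theorem the value is the simplest (earliest-born) number strictly between 5 and 9.
Integers 6 through 8 all lie strictly between 5 and 9.
Among integers, the simplest (lowest birthday = smallest |n|; 0 is born on day 0, +-n on day n) is 6.
No non-integer in the interval can be simpler: if x is a non-integer in the interval, then floor(x) or ceil(x) also lies in the interval (the interval contains an integer), and both are proper prefixes of x's sign expansion, i.e. born earlier. So the game value is 6.
Game value = 6

6


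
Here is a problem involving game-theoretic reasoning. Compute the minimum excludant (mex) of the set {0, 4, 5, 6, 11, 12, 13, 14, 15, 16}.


Set = {0, 4, 5, 6, 11, 12, 13, 14, 15, 16}
0 is in the set.
1 is NOT in the set. This is the mex.
mex = 1

1


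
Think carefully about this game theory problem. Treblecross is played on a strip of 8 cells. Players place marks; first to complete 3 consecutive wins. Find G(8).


Treblecross: place X on empty cells; 3-in-a-row wins.
Playing within two cells of an existing X lets the opponent win at once, so sensible play treats the cells i-2..i+2 around each X as dead. The player left with no safe cell loses, so this is a normal-play take-away game on strips of safe cells.
Placing X at cell i (0-indexed) of a strip of k safe cells leaves independent strips of sizes max(0, i-2) and max(0, k-i-3). Hence G(k) = mex{ G(max(0,i-2)) XOR G(max(0,k-i-3)) : 0 <= i < k }, with G(0) = 0.
G(1): splits (0,0):0^0=0 -> mex({0}) = 1
G(2): splits (0,0):0^0=0 -> mex({0}) = 1
G(3): splits (0,0):0^0=0 -> mex({0}) = 1
G(4): splits (0,1):0^1=1 (0,0):0^0=0 -> mex({0, 1}) = 2
G(5): splits (0,2):0^1=1 (0,1):0^1=1 (0,0):0^0=0 -> mex({0, 1}) = 2
G(6) = mex({1}) = 0
G(7) = mex({0, 1, 2}) = 3
G(8) = mex({0, 1, 2}) = 3
Therefore G(8) = 3.

3


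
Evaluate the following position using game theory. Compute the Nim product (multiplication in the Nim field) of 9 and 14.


Nim multiplication is bilinear over XOR: (u XOR v) * w = (u*w) XOR (v*w).
So we split each operand into its bit components and XOR the pairwise Nim products.
9 = 1 + 8 (as XOR of powers of 2).
14 = 2 + 4 + 8 (as XOR of powers of 2).
Using the standard Nim-product table on single bits:
  2*2 = 3,   2*4 = 8,   2*8 = 12,
  4*4 = 6,   4*8 = 11,  8*8 = 13,
and  1*x = x (identity), k*l = l*k (commutative).
Pairwise Nim products:
  1 * 2 = 2
  1 * 4 = 4
  1 * 8 = 8
  8 * 2 = 12
  8 * 4 = 11
  8 * 8 = 13
XOR them: 2 XOR 4 XOR 8 XOR 12 XOR 11 XOR 13 = 4.
Result: 9 * 14 = 4 (in Nim).

4


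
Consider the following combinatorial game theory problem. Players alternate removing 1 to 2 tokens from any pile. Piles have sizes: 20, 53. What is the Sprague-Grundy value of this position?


Subtraction set: {1, 2}
For this subtraction set, G(n) = n mod 3 (period = max + 1 = 3).
Pile 1 (size 20): G(20) = 20 mod 3 = 2
Pile 2 (size 53): G(53) = 53 mod 3 = 2
Total Grundy value = XOR of all: 2 XOR 2 = 0

0


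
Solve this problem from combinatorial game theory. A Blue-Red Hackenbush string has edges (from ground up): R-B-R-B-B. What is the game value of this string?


Edges (from ground): R-B-R-B-B
By Berlekamp's sign-expansion rule, a Blue-Red Hackenbush stalk has the value of the surreal number whose sign sequence is the edge sequence with B -> + and R -> -.
Sign sequence: -+-++
Trace the sign expansion in the surreal number tree, starting from 0:
Edge 1: R (sign -) -> bounds (-inf, 0), value = -1
Edge 2: B (sign +) -> bounds (-1, 0), value = -1/2
Edge 3: R (sign -) -> bounds (-1, -1/2), value = -3/4
Edge 4: B (sign +) -> bounds (-3/4, -1/2), value = -5/8
Edge 5: B (sign +) -> bounds (-5/8, -1/2), value = -9/16
Game value = -9/16

-9/16


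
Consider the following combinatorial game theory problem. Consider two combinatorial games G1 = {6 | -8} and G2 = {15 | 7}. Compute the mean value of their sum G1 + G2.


G1 = {6 | -8}, G2 = {15 | 7}
Each is a switch {a | b} with numbers a > b; its mean value is (a + b)/2, and mean value is additive over game sums: m(G1 + G2) = m(G1) + m(G2).
Mean of G1 = (6 + (-8))/2 = -2/2 = -1
Mean of G2 = (15 + (7))/2 = 22/2 = 11
Mean of G1 + G2 = -1 + 11 = 10

10


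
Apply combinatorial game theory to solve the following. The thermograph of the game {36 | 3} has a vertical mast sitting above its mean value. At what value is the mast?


Game = {36 | 3}, a switch {a | b} with numbers a > b.
Its thermograph has left wall a - t and right wall b + t, which meet at t = (a - b)/2, where both equal (a + b)/2. So the mast (mean value) is at (a + b)/2.
Mean = (36 + (3))/2 = 39/2 = 39/2

39/2


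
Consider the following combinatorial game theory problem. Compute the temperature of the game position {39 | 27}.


The game is {39 | 27}, a switch {a | b} with numbers a > b.
Cooling {a | b} by t gives {a - t | b + t}, which stops being hot when a - t = b + t, i.e. at t = (a - b)/2. So the temperature of a switch is (a - b)/2.
Temperature = (Left option - Right option) / 2
= (39 - (27)) / 2
= 12 / 2
= 6

6


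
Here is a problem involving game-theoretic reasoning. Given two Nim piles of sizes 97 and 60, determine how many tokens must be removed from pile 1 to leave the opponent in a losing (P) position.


Piles: 97 and 60
Current XOR: 97 XOR 60 = 93 (non-zero, so this is an N-position).
To make the XOR zero, we need to find a move that balances the piles.
For pile 1 (size 97): target = 97 XOR 93 = 60
We reduce pile 1 from 97 to 60.
Tokens removed: 97 - 60 = 37
Verification: 60 XOR 60 = 0

37


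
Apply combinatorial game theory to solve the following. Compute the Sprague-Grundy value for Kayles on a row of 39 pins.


Kayles: a move removes 1 or 2 adjacent pins from a contiguous row.
Removing pins from a row of k leaves two independent rows (a, b) with a + b = k - 1 (one pin) or a + b = k - 2 (two pins); an end removal gives a = 0.
By Sprague-Grundy, G(k) = mex{ G(a) XOR G(b) } over all these splits. G(0) = 0.
G(1): splits (0,0):0^0=0 -> mex({0}) = 1
G(2): splits (0,1):0^1=1 (0,0):0^0=0 -> mex({0, 1}) = 2
G(3): splits (0,2):0^2=2 (1,1):1^1=0 (0,1):0^1=1 -> mex({0, 1, 2}) = 3
G(4): splits (0,3):0^3=3 (1,2):1^2=3 (0,2):0^2=2 (1,1):1^1=0 -> mex({0, 2, 3}) = 1
G(5): splits (0,4):0^1=1 (1,3):1^3=2 (2,2):2^2=0 (0,3):0^3=3 (1,2):1^2=3 -> mex({0, 1, 2, 3}) = 4
G(6) = mex({0, 1, 2, 4}) = 3
G(7) = mex({0, 1, 3, 4, 5}) = 2
G(8) = mex({0, 2, 3, 5, 6}) = 1
G(9) = mex({0, 1, 2, 3, 6, 7}) = 4
G(10) = mex({0, 1, 3, 4, 5, 7}) = 2
G(11) = mex({0, 1, 2, 3, 4, 5}) = 6
G(12) = mex({0, 1, 2, 3, 5, 6, 7}) = 4
G(13) = mex({0, 2, 3, 4, 6, 7}) = 1
G(14) = mex({0, 1, 4, 5, 6, 7}) = 2
G(15) = mex({0, 1, 2, 3, 4, 5, 6}) = 7
G(16) = mex({0, 2, 3, 5, 6, 7}) = 1
G(17) = mex({0, 1, 2, 3, 5, 6, 7}) = 4
G(18) = mex({0, 1, 2, 4, 5, 6}) = 3
G(19) = mex({0, 1, 3, 4, 5, 7}) = 2
G(20) = mex({0, 2, 3, 4, 5, 6, 7}) = 1
G(21) = mex({0, 1, 2, 3, 5, 6, 7}) = 4
G(22) = mex({0, 1, 2, 3, 4, 5, 7}) = 6
G(23) = mex({0, 1, 2, 3, 4, 5, 6}) = 7
G(24) = mex({0, 1, 2, 3, 5, 6, 7}) = 4
G(25) = mex({0, 2, 3, 4, 6, 7}) = 1
G(26) = mex({0, 1, 3, 4, 5, 6, 7}) = 2
G(27) = mex({0, 1, 2, 3, 4, 5, 6, 7}) = 8
G(28) = mex({0, 1, 2, 3, 4, 6, 7, 8}) = 5
G(29) = mex({0, 1, 2, 3, 5, 6, 7, 8, 9}) = 4
G(30) = mex({0, 1, 2, 3, 4, 5, 6, 9, 10}) = 7
G(31) = mex({0, 1, 3, 4, 5, 7, 10, 11}) = 2
G(32) = mex({0, 2, 3, 4, 5, 6, 7, 9, 11}) = 1
G(33) = mex({0, 1, 2, 3, 4, 5, 6, 7, 9, 12}) = 8
G(34) = mex({0, 1, 2, 3, 4, 5, 7, 8, 11, 12}) = 6
G(35) = mex({0, 1, 2, 3, 4, 5, 6, 8, 9, 10, 11}) = 7
G(36) = mex({0, 1, 2, 3, 5, 6, 7, 9, 10}) = 4
G(37) = mex({0, 2, 3, 4, 6, 7, 9, 10, 11, 12}) = 1
G(38) = mex({0, 1, 3, 4, 5, 6, 7, 9, 10, 11, 12}) = 2
G(39) = mex({0, 1, 2, 4, 5, 6, 7, 9, 10, 12, 14}) = 3
Therefore G(39) = 3.

3


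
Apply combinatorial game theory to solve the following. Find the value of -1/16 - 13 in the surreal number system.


x = -1/16, y = 13
Converting to common denominator: 16
x = -1/16, y = 208/16
x - y = -1/16 - 13 = -209/16

-209/16


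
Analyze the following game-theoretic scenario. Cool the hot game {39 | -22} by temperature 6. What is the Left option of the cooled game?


Original game: {39 | -22} (a switch {a | b} with a > b).
Cooling by t (for t below the temperature (a - b)/2 = 61/2) taxes each move by t: {a | b} cooled by t is {a - t | b + t}.
Cooling amount: t = 6
Cooled Left option: 39 - 6 = 33
Cooled Right option: -22 + 6 = -16
Cooled game: {33 | -16}
Left option = 33

33


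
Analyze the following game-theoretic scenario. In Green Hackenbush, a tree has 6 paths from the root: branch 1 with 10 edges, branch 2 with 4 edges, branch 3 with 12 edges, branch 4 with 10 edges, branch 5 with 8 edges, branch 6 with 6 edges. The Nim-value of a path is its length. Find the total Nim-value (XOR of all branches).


The tree has 6 branches from the ground vertex.
In Green Hackenbush, the Nim-value of a simple path of length k is k.
Branch 1: length 10, Nim-value = 10
Branch 2: length 4, Nim-value = 4
Branch 3: length 12, Nim-value = 12
Branch 4: length 10, Nim-value = 10
Branch 5: length 8, Nim-value = 8
Branch 6: length 6, Nim-value = 6
Total Nim-value = XOR of all branch values:
0 XOR 10 = 10
10 XOR 4 = 14
14 XOR 12 = 2
2 XOR 10 = 8
8 XOR 8 = 0
0 XOR 6 = 6
Nim-value of the tree = 6

6


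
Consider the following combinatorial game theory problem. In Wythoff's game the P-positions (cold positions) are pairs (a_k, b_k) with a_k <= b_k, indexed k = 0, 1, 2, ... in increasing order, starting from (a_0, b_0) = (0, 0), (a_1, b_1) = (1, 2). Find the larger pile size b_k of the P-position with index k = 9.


By Wythoff's theorem, a_k = floor(k * phi) and b_k = floor(k * phi^2) = a_k + k, where phi = (1 + sqrt(5))/2 is the golden ratio.
phi = (1 + sqrt(5))/2 = 1.618034
phi^2 = phi + 1 = 2.618034
k = 9
k * phi^2 = 9 * 2.618034 = 23.562306
b_9 = floor(k * phi^2) = 23 (check: a_9 + k = 14 + 9 = 23)

23


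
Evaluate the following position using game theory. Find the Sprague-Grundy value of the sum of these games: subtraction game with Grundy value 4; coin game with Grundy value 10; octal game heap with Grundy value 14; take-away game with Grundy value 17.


By the Sprague-Grundy theorem, the Grundy value of a sum of games is the XOR of individual Grundy values.
subtraction game: Grundy value = 4. Running XOR: 0 XOR 4 = 4
coin game: Grundy value = 10. Running XOR: 4 XOR 10 = 14
octal game heap: Grundy value = 14. Running XOR: 14 XOR 14 = 0
take-away game: Grundy value = 17. Running XOR: 0 XOR 17 = 17
The combined Grundy value is 17.

17


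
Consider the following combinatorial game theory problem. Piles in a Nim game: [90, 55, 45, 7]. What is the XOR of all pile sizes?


We need the XOR (exclusive or) of all pile sizes.
After XOR-ing pile 1 (size 90): 0 XOR 90 = 90
After XOR-ing pile 2 (size 55): 90 XOR 55 = 109
After XOR-ing pile 3 (size 45): 109 XOR 45 = 64
After XOR-ing pile 4 (size 7): 64 XOR 7 = 71
The Nim-value of this position is 71.

71


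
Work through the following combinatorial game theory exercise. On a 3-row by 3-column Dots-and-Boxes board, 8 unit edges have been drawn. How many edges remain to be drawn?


Grid: 3 x 3 boxes, i.e. 4 rows and 4 columns of dots.
Horizontal edges: (rows + 1) * cols = 4 * 3 = 12
Vertical edges: rows * (cols + 1) = 3 * 4 = 12
Total edges: 12 + 12 = 24
Edges drawn: 8
Remaining: 24 - 8 = 16

16


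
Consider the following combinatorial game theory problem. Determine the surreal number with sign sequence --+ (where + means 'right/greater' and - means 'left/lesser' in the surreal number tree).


Sign expansion: --+
Rule: track bounds (lo, hi), initially (-inf, +inf). On '+', the current value becomes lo and we move to the simplest number in (value, hi): value + 1 if hi = +inf, otherwise the midpoint (value + hi)/2. On '-', the current value becomes hi and we move to value - 1 if lo = -inf, otherwise the midpoint (lo + value)/2.
Start at 0.
Step 1: sign = -, move left. Bounds: (-inf, 0). Value = -1
Step 2: sign = -, move left. Bounds: (-inf, -1). Value = -2
Step 3: sign = +, move right. Bounds: (-2, -1). Value = -3/2
The surreal number with sign expansion --+ is -3/2.

-3/2


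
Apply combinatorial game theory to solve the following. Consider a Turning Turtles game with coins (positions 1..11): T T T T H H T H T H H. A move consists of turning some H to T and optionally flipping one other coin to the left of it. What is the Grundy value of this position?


Coins: T T T T H H T H T H H
Key fact: a single head at position k behaves exactly like a Nim heap of size k (turning it to T and optionally flipping a coin at j < k corresponds to moving the heap from k to j, or to 0), and heads combine as a disjunctive sum (two heads at the same place would cancel, matching j XOR j = 0). So the Nim-value is the XOR of the 1-indexed positions of the heads.
Face-up positions (1-indexed): [5, 6, 8, 10, 11]
XOR 0 with 5: 0 XOR 5 = 5
XOR 5 with 6: 5 XOR 6 = 3
XOR 3 with 8: 3 XOR 8 = 11
XOR 11 with 10: 11 XOR 10 = 1
XOR 1 with 11: 1 XOR 11 = 10
Nim-value = 10

10


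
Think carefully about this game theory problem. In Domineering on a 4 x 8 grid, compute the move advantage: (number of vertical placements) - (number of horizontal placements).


Board is 4 x 8 (rows x cols).
Left (vertical) placements: (rows-1) * cols = 3 * 8 = 24
Right (horizontal) placements: rows * (cols-1) = 4 * 7 = 28
Advantage = Left - Right = 24 - 28 = -4

-4


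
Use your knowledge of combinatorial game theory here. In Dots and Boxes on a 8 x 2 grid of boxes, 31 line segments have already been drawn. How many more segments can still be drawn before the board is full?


Grid: 8 x 2 boxes, i.e. 9 rows and 3 columns of dots.
Horizontal edges: (rows + 1) * cols = 9 * 2 = 18
Vertical edges: rows * (cols + 1) = 8 * 3 = 24
Total edges: 18 + 24 = 42
Edges drawn: 31
Remaining: 42 - 31 = 11

11


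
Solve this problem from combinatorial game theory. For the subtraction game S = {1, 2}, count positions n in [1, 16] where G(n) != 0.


Subtraction set S = {1, 2}, so G(n) = n mod 3.
G(n) = 0 when n is a multiple of 3.
Multiples of 3 in [1, 16]: 5
N-positions (nonzero Grundy) = 16 - 5 = 11

11


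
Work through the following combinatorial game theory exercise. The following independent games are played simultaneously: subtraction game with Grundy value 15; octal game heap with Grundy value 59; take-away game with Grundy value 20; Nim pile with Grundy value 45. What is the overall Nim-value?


By the Sprague-Grundy theorem, the Grundy value of a sum of games is the XOR of individual Grundy values.
subtraction game: Grundy value = 15. Running XOR: 0 XOR 15 = 15
octal game heap: Grundy value = 59. Running XOR: 15 XOR 59 = 52
take-away game: Grundy value = 20. Running XOR: 52 XOR 20 = 32
Nim pile: Grundy value = 45. Running XOR: 32 XOR 45 = 13
The combined Grundy value is 13.

13


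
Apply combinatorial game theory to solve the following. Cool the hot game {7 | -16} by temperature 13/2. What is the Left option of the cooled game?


Original game: {7 | -16} (a switch {a | b} with a > b).
Cooling by t (for t below the temperature (a - b)/2 = 23/2) taxes each move by t: {a | b} cooled by t is {a - t | b + t}.
Cooling amount: t = 13/2
Cooled Left option: 7 - 13/2 = 1/2
Cooled Right option: -16 + 13/2 = -19/2
Cooled game: {1/2 | -19/2}
Left option = 1/2

1/2


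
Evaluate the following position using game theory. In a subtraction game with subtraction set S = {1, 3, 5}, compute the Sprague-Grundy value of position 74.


The subtraction set is S = {1, 3, 5}.
G(k) = mex{ G(k - s) : s in S, s <= k }. We compute iteratively: G(0) = 0.
G(1) = mex({0}) = 1
G(2) = mex({1}) = 0
G(3) = mex({0}) = 1
G(4) = mex({1}) = 0
G(5) = mex({0}) = 1
G(6) = mex({1}) = 0
Observe that G(2)..G(6) = 0, 1, 0, 1, 0 repeats G(0)..G(4) = 0, 1, 0, 1, 0.
For k >= max(S) = 5, G(k) is determined by the previous 5 values G(k-5)..G(k-1); a window of 5 consecutive values has recurred shifted by 2, so by induction G(k + 2) = G(k) for all k >= 0: the sequence is periodic from the start with period 2.
One period: G(0..1) = 0, 1.
74 mod 2 = 0, so G(74) = G(0) = 0.

0


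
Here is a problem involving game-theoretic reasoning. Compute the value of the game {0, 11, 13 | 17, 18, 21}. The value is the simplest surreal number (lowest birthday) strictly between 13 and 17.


Left options: {0, 11, 13}, max = 13
Right options: {17, 18, 21}, min = 17
All options are numbers and max(Left) < min(Right), so by the simplicity theorem the value is the simplest (earliest-born) number strictly between 13 and 17.
Integers 14 through 16 all lie strictly between 13 and 17.
Among integers, the simplest (lowest birthday = smallest |n|; 0 is born on day 0, +-n on day n) is 14.
No non-integer in the interval can be simpler: if x is a non-integer in the interval, then floor(x) or ceil(x) also lies in the interval (the interval contains an integer), and both are proper prefixes of x's sign expansion, i.e. born earlier. So the game value is 14.
Game value = 14

14


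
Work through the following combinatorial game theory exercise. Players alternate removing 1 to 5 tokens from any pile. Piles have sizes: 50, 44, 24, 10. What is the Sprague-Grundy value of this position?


Subtraction set: {1, 2, 3, 4, 5}
For this subtraction set, G(n) = n mod 6 (period = max + 1 = 6).
Pile 1 (size 50): G(50) = 50 mod 6 = 2
Pile 2 (size 44): G(44) = 44 mod 6 = 2
Pile 3 (size 24): G(24) = 24 mod 6 = 0
Pile 4 (size 10): G(10) = 10 mod 6 = 4
Total Grundy value = XOR of all: 2 XOR 2 XOR 0 XOR 4 = 4

4


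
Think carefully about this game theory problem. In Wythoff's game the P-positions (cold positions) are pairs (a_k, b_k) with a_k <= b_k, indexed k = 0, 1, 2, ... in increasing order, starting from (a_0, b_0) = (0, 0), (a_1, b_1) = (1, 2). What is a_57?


By Wythoff's theorem, a_k = floor(k * phi) and b_k = floor(k * phi^2) = a_k + k, where phi = (1 + sqrt(5))/2 is the golden ratio.
phi = (1 + sqrt(5))/2 = 1.618034
k = 57
k * phi = 57 * 1.618034 = 92.227937
a_57 = floor(k * phi) = 92

92


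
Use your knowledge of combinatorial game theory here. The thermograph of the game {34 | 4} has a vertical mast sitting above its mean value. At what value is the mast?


Game = {34 | 4}, a switch {a | b} with numbers a > b.
Its thermograph has left wall a - t and right wall b + t, which meet at t = (a - b)/2, where both equal (a + b)/2. So the mast (mean value) is at (a + b)/2.
Mean = (34 + (4))/2 = 38/2 = 19

19


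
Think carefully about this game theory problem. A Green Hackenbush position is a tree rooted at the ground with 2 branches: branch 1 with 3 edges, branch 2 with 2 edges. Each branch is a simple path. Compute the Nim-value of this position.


The tree has 2 branches from the ground vertex.
In Green Hackenbush, the Nim-value of a simple path of length k is k.
Branch 1: length 3, Nim-value = 3
Branch 2: length 2, Nim-value = 2
Total Nim-value = XOR of all branch values:
0 XOR 3 = 3
3 XOR 2 = 1
Nim-value of the tree = 1

1


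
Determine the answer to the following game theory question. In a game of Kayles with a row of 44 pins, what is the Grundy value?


Kayles: a move removes 1 or 2 adjacent pins from a contiguous row.
Removing pins from a row of k leaves two independent rows (a, b) with a + b = k - 1 (one pin) or a + b = k - 2 (two pins); an end removal gives a = 0.
By Sprague-Grundy, G(k) = mex{ G(a) XOR G(b) } over all these splits. G(0) = 0.
G(1): splits (0,0):0^0=0 -> mex({0}) = 1
G(2): splits (0,1):0^1=1 (0,0):0^0=0 -> mex({0, 1}) = 2
G(3): splits (0,2):0^2=2 (1,1):1^1=0 (0,1):0^1=1 -> mex({0, 1, 2}) = 3
G(4): splits (0,3):0^3=3 (1,2):1^2=3 (0,2):0^2=2 (1,1):1^1=0 -> mex({0, 2, 3}) = 1
G(5): splits (0,4):0^1=1 (1,3):1^3=2 (2,2):2^2=0 (0,3):0^3=3 (1,2):1^2=3 -> mex({0, 1, 2, 3}) = 4
G(6) = mex({0, 1, 2, 4}) = 3
G(7) = mex({0, 1, 3, 4, 5}) = 2
G(8) = mex({0, 2, 3, 5, 6}) = 1
G(9) = mex({0, 1, 2, 3, 6, 7}) = 4
G(10) = mex({0, 1, 3, 4, 5, 7}) = 2
G(11) = mex({0, 1, 2, 3, 4, 5}) = 6
G(12) = mex({0, 1, 2, 3, 5, 6, 7}) = 4
G(13) = mex({0, 2, 3, 4, 6, 7}) = 1
G(14) = mex({0, 1, 4, 5, 6, 7}) = 2
G(15) = mex({0, 1, 2, 3, 4, 5, 6}) = 7
G(16) = mex({0, 2, 3, 5, 6, 7}) = 1
G(17) = mex({0, 1, 2, 3, 5, 6, 7}) = 4
G(18) = mex({0, 1, 2, 4, 5, 6}) = 3
G(19) = mex({0, 1, 3, 4, 5, 7}) = 2
G(20) = mex({0, 2, 3, 4, 5, 6, 7}) = 1
G(21) = mex({0, 1, 2, 3, 5, 6, 7}) = 4
G(22) = mex({0, 1, 2, 3, 4, 5, 7}) = 6
G(23) = mex({0, 1, 2, 3, 4, 5, 6}) = 7
G(24) = mex({0, 1, 2, 3, 5, 6, 7}) = 4
G(25) = mex({0, 2, 3, 4, 6, 7}) = 1
G(26) = mex({0, 1, 3, 4, 5, 6, 7}) = 2
G(27) = mex({0, 1, 2, 3, 4, 5, 6, 7}) = 8
G(28) = mex({0, 1, 2, 3, 4, 6, 7, 8}) = 5
G(29) = mex({0, 1, 2, 3, 5, 6, 7, 8, 9}) = 4
G(30) = mex({0, 1, 2, 3, 4, 5, 6, 9, 10}) = 7
G(31) = mex({0, 1, 3, 4, 5, 7, 10, 11}) = 2
G(32) = mex({0, 2, 3, 4, 5, 6, 7, 9, 11}) = 1
G(33) = mex({0, 1, 2, 3, 4, 5, 6, 7, 9, 12}) = 8
G(34) = mex({0, 1, 2, 3, 4, 5, 7, 8, 11, 12}) = 6
G(35) = mex({0, 1, 2, 3, 4, 5, 6, 8, 9, 10, 11}) = 7
G(36) = mex({0, 1, 2, 3, 5, 6, 7, 9, 10}) = 4
G(37) = mex({0, 2, 3, 4, 6, 7, 9, 10, 11, 12}) = 1
G(38) = mex({0, 1, 3, 4, 5, 6, 7, 9, 10, 11, 12}) = 2
G(39) = mex({0, 1, 2, 4, 5, 6, 7, 9, 10, 12, 14}) = 3
G(40) = mex({0, 2, 3, 4, 6, 7, 11, 12, 14}) = 1
G(41) = mex({0, 1, 2, 3, 5, 6, 7, 9, 10, 11, 12}) = 4
G(42) = mex({0, 1, 2, 3, 4, 5, 6, 9, 10}) = 7
G(43) = mex({0, 1, 3, 4, 5, 7, 9, 10, 12, 15}) = 2
G(44) = mex({0, 2, 3, 4, 5, 6, 7, 9, 10, 12, 15}) = 1
Therefore G(44) = 1.

1


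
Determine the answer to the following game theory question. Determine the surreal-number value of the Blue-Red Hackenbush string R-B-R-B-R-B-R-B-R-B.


Edges (from ground): R-B-R-B-R-B-R-B-R-B
By Berlekamp's sign-expansion rule, a Blue-Red Hackenbush stalk has the value of the surreal number whose sign sequence is the edge sequence with B -> + and R -> -.
Sign sequence: -+-+-+-+-+
Trace the sign expansion in the surreal number tree, starting from 0:
Edge 1: R (sign -) -> bounds (-inf, 0), value = -1
Edge 2: B (sign +) -> bounds (-1, 0), value = -1/2
Edge 3: R (sign -) -> bounds (-1, -1/2), value = -3/4
Edge 4: B (sign +) -> bounds (-3/4, -1/2), value = -5/8
Edge 5: R (sign -) -> bounds (-3/4, -5/8), value = -11/16
Edge 6: B (sign +) -> bounds (-11/16, -5/8), value = -21/32
Edge 7: R (sign -) -> bounds (-11/16, -21/32), value = -43/64
Edge 8: B (sign +) -> bounds (-43/64, -21/32), value = -85/128
Edge 9: R (sign -) -> bounds (-43/64, -85/128), value = -171/256
Edge 10: B (sign +) -> bounds (-171/256, -85/128), value = -341/512
Game value = -341/512

-341/512


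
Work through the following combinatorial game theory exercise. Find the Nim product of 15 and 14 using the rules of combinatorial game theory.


Nim multiplication is bilinear over XOR: (u XOR v) * w = (u*w) XOR (v*w).
So we split each operand into its bit components and XOR the pairwise Nim products.
15 = 1 + 2 + 4 + 8 (as XOR of powers of 2).
14 = 2 + 4 + 8 (as XOR of powers of 2).
Using the standard Nim-product table on single bits:
  2*2 = 3,   2*4 = 8,   2*8 = 12,
  4*4 = 6,   4*8 = 11,  8*8 = 13,
and  1*x = x (identity), k*l = l*k (commutative).
Pairwise Nim products:
  1 * 2 = 2
  1 * 4 = 4
  1 * 8 = 8
  2 * 2 = 3
  2 * 4 = 8
  2 * 8 = 12
  4 * 2 = 8
  4 * 4 = 6
  4 * 8 = 11
  8 * 2 = 12
  8 * 4 = 11
  8 * 8 = 13
XOR them: 2 XOR 4 XOR 8 XOR 3 XOR 8 XOR 12 XOR 8 XOR 6 XOR 11 XOR 12 XOR 11 XOR 13 = 6.
Result: 15 * 14 = 6 (in Nim).

6


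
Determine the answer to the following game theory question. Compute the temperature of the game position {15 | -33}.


The game is {15 | -33}, a switch {a | b} with numbers a > b.
Cooling {a | b} by t gives {a - t | b + t}, which stops being hot when a - t = b + t, i.e. at t = (a - b)/2. So the temperature of a switch is (a - b)/2.
Temperature = (Left option - Right option) / 2
= (15 - (-33)) / 2
= 48 / 2
= 24

24


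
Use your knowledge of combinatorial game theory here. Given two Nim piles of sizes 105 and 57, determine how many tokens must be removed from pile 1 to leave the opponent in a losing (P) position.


Piles: 105 and 57
Current XOR: 105 XOR 57 = 80 (non-zero, so this is an N-position).
To make the XOR zero, we need to find a move that balances the piles.
For pile 1 (size 105): target = 105 XOR 80 = 57
We reduce pile 1 from 105 to 57.
Tokens removed: 105 - 57 = 48
Verification: 57 XOR 57 = 0

48


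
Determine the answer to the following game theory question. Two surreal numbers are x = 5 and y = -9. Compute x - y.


x = 5, y = -9
x - y = 5 - -9 = 14

14


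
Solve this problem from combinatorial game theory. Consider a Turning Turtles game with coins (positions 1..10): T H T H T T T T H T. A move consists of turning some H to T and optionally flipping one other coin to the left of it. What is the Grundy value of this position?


Coins: T H T H T T T T H T
Key fact: a single head at position k behaves exactly like a Nim heap of size k (turning it to T and optionally flipping a coin at j < k corresponds to moving the heap from k to j, or to 0), and heads combine as a disjunctive sum (two heads at the same place would cancel, matching j XOR j = 0). So the Nim-value is the XOR of the 1-indexed positions of the heads.
Face-up positions (1-indexed): [2, 4, 9]
XOR 0 with 2: 0 XOR 2 = 2
XOR 2 with 4: 2 XOR 4 = 6
XOR 6 with 9: 6 XOR 9 = 15
Nim-value = 15

15


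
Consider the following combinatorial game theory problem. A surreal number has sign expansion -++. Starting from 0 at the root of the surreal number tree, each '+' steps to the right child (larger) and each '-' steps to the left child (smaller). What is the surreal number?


Sign expansion: -++
Rule: track bounds (lo, hi), initially (-inf, +inf). On '+', the current value becomes lo and we move to the simplest number in (value, hi): value + 1 if hi = +inf, otherwise the midpoint (value + hi)/2. On '-', the current value becomes hi and we move to value - 1 if lo = -inf, otherwise the midpoint (lo + value)/2.
Start at 0.
Step 1: sign = -, move left. Bounds: (-inf, 0). Value = -1
Step 2: sign = +, move right. Bounds: (-1, 0). Value = -1/2
Step 3: sign = +, move right. Bounds: (-1/2, 0). Value = -1/4
The surreal number with sign expansion -++ is -1/4.

-1/4


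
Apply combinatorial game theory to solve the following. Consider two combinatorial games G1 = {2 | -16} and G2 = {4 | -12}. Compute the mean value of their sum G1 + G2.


G1 = {2 | -16}, G2 = {4 | -12}
Each is a switch {a | b} with numbers a > b; its mean value is (a + b)/2, and mean value is additive over game sums: m(G1 + G2) = m(G1) + m(G2).
Mean of G1 = (2 + (-16))/2 = -14/2 = -7
Mean of G2 = (4 + (-12))/2 = -8/2 = -4
Mean of G1 + G2 = -7 + -4 = -11

-11


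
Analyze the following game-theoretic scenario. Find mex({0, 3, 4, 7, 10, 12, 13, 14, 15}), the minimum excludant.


Set = {0, 3, 4, 7, 10, 12, 13, 14, 15}
0 is in the set.
1 is NOT in the set. This is the mex.
mex = 1

1


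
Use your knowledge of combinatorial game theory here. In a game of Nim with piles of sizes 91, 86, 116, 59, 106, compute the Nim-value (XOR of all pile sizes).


We need the XOR (exclusive or) of all pile sizes.
After XOR-ing pile 1 (size 91): 0 XOR 91 = 91
After XOR-ing pile 2 (size 86): 91 XOR 86 = 13
After XOR-ing pile 3 (size 116): 13 XOR 116 = 121
After XOR-ing pile 4 (size 59): 121 XOR 59 = 66
After XOR-ing pile 5 (size 106): 66 XOR 106 = 40
The Nim-value of this position is 40.

40


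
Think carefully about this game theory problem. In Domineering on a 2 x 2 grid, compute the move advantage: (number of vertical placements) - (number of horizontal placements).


Board is 2 x 2 (rows x cols).
Left (vertical) placements: (rows-1) * cols = 1 * 2 = 2
Right (horizontal) placements: rows * (cols-1) = 2 * 1 = 2
Advantage = Left - Right = 2 - 2 = 0

0


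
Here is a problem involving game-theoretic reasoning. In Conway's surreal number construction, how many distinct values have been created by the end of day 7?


Day 0: {|} = 0 is born. Count = 1.
Day n: the number of surreal numbers born by day n is 2^(n+1) - 1.
By day 0: 2^1 - 1 = 1
By day 1: 2^2 - 1 = 3
By day 2: 2^3 - 1 = 7
By day 3: 2^4 - 1 = 15
By day 4: 2^5 - 1 = 31
By day 5: 2^6 - 1 = 63
By day 6: 2^7 - 1 = 127
By day 7: 2^8 - 1 = 255
By day 7: 255 surreal numbers.

255


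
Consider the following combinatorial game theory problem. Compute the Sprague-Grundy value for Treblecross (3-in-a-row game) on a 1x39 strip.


Treblecross: place X on empty cells; 3-in-a-row wins.
Playing within two cells of an existing X lets the opponent win at once, so sensible play treats the cells i-2..i+2 around each X as dead. The player left with no safe cell loses, so this is a normal-play take-away game on strips of safe cells.
Placing X at cell i (0-indexed) of a strip of k safe cells leaves independent strips of sizes max(0, i-2) and max(0, k-i-3). Hence G(k) = mex{ G(max(0,i-2)) XOR G(max(0,k-i-3)) : 0 <= i < k }, with G(0) = 0.
G(1): splits (0,0):0^0=0 -> mex({0}) = 1
G(2): splits (0,0):0^0=0 -> mex({0}) = 1
G(3): splits (0,0):0^0=0 -> mex({0}) = 1
G(4): splits (0,1):0^1=1 (0,0):0^0=0 -> mex({0, 1}) = 2
G(5): splits (0,2):0^1=1 (0,1):0^1=1 (0,0):0^0=0 -> mex({0, 1}) = 2
G(6) = mex({1}) = 0
G(7) = mex({0, 1, 2}) = 3
G(8) = mex({0, 1, 2}) = 3
G(9) = mex({0, 2}) = 1
G(10) = mex({0, 2, 3}) = 1
G(11) = mex({0, 3}) = 1
G(12) = mex({1, 3}) = 0
G(13) = mex({0, 1, 2, 3}) = 4
G(14) = mex({0, 1, 2}) = 3
G(15) = mex({0, 1, 2}) = 3
G(16) = mex({0, 1, 2, 4}) = 3
G(17) = mex({0, 1, 3, 4}) = 2
G(18) = mex({0, 1, 3, 4}) = 2
G(19) = mex({0, 1, 3, 5}) = 2
G(20) = mex({0, 1, 2, 3, 5}) = 4
G(21) = mex({0, 1, 2, 3, 5}) = 4
G(22) = mex({1, 2, 6}) = 0
G(23) = mex({0, 1, 2, 3, 4, 6}) = 5
G(24) = mex({0, 1, 2, 3, 4}) = 5
G(25) = mex({0, 1, 3, 4, 7}) = 2
G(26) = mex({0, 1, 3, 4, 5, 7}) = 2
G(27) = mex({0, 1, 3, 5}) = 2
G(28) = mex({0, 1, 2, 5}) = 3
G(29) = mex({0, 1, 2, 4, 5, 6}) = 3
G(30) = mex({1, 2, 4, 6}) = 0
G(31) = mex({0, 1, 2, 3, 4, 6}) = 5
G(32) = mex({1, 2, 3, 4, 7}) = 0
G(33) = mex({0, 3, 7}) = 1
G(34) = mex({0, 2, 3, 5, 7}) = 1
G(35) = mex({0, 2, 3, 5, 6}) = 1
G(36) = mex({0, 1, 2, 5, 6}) = 3
G(37) = mex({0, 1, 2, 4, 5, 6}) = 3
G(38) = mex({0, 1, 2, 4}) = 3
G(39) = mex({0, 1, 2, 3, 4, 7}) = 5
Therefore G(39) = 5.

5


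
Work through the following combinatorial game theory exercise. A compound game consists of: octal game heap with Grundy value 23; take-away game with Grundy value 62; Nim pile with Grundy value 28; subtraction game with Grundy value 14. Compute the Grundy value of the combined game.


By the Sprague-Grundy theorem, the Grundy value of a sum of games is the XOR of individual Grundy values.
octal game heap: Grundy value = 23. Running XOR: 0 XOR 23 = 23
take-away game: Grundy value = 62. Running XOR: 23 XOR 62 = 41
Nim pile: Grundy value = 28. Running XOR: 41 XOR 28 = 53
subtraction game: Grundy value = 14. Running XOR: 53 XOR 14 = 59
The combined Grundy value is 59.

59


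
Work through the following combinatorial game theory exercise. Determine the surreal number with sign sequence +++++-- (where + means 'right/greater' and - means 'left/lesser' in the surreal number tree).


Sign expansion: +++++--
Rule: track bounds (lo, hi), initially (-inf, +inf). On '+', the current value becomes lo and we move to the simplest number in (value, hi): value + 1 if hi = +inf, otherwise the midpoint (value + hi)/2. On '-', the current value becomes hi and we move to value - 1 if lo = -inf, otherwise the midpoint (lo + value)/2.
Start at 0.
Step 1: sign = +, move right. Bounds: (0, +inf). Value = 1
Step 2: sign = +, move right. Bounds: (1, +inf). Value = 2
Step 3: sign = +, move right. Bounds: (2, +inf). Value = 3
Step 4: sign = +, move right. Bounds: (3, +inf). Value = 4
Step 5: sign = +, move right. Bounds: (4, +inf). Value = 5
Step 6: sign = -, move left. Bounds: (4, 5). Value = 9/2
Step 7: sign = -, move left. Bounds: (4, 9/2). Value = 17/4
The surreal number with sign expansion +++++-- is 17/4.

17/4
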